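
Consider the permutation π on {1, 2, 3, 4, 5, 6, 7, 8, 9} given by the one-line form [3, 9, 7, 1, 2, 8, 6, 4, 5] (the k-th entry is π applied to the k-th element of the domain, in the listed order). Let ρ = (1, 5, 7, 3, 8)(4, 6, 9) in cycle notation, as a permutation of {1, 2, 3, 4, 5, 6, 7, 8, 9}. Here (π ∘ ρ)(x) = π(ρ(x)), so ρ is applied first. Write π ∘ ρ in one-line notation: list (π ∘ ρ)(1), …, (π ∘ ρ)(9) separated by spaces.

2 9 4 8 6 5 7 3 1

Chase each element through ρ then π: 1 → 5 → 2; 2 → 2 → 9; 3 → 8 → 4; 4 → 6 → 8; 5 → 7 → 6; 6 → 9 → 5; 7 → 3 → 7; 8 → 1 → 3; 9 → 4 → 1.
Collecting the images, π ∘ ρ = [2 9 4 8 6 5 7 3 1].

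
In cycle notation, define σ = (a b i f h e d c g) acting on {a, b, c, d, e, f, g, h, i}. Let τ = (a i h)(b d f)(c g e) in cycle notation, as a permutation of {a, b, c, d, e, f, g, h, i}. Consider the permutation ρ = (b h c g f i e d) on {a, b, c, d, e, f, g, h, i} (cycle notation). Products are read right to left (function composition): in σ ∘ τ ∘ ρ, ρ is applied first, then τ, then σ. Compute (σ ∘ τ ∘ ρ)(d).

c

Chase d: ρ(d) = b; τ(b) = d; σ(d) = c. Hence (σ ∘ τ ∘ ρ)(d) = c.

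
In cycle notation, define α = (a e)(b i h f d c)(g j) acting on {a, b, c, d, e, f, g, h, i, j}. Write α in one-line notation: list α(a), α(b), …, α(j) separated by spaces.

e i b c a d j f h g

Each element maps to the next entry in its cycle (wrapping to the front): a↦e, b↦i, c↦b, d↦c, e↦a, f↦d, g↦j, h↦f, i↦h, j↦g.
So the one-line form is e i b c a d j f h g.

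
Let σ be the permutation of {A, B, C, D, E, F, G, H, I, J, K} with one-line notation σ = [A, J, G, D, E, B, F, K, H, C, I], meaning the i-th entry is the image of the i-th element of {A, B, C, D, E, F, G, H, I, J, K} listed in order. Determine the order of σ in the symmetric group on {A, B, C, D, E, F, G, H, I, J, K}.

Writing σ as disjoint cycles, the cycle lengths are 5, 3, 1, 1, 1.
Since disjoint cycles commute, ord(σ) = lcm(5, 3) = 15.

15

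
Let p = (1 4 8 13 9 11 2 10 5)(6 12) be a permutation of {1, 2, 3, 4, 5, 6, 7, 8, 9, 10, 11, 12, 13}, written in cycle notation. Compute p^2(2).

5

2 lies in the 9-cycle (1 4 8 13 9 11 2 10 5).
Advancing 2 steps from 2: 2 → 10 → 5.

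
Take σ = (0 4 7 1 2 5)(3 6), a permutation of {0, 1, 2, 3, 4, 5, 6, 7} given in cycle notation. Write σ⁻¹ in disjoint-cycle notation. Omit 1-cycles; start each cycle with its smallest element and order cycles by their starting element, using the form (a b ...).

(0 5 2 1 7 4)(3 6)

The inverse reverses each cycle.
Reversing each cycle of σ and rotating so the smallest element leads gives (0 5 2 1 7 4)(3 6).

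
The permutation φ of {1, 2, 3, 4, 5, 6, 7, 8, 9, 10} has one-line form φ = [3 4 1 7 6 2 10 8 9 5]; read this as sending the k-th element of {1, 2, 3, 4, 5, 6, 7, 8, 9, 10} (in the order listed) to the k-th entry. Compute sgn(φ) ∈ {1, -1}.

In disjoint-cycle form the cycle lengths are 6, 2, 1, 1.
A cycle of length ℓ contributes ℓ−1 transpositions, so φ is a product of 5 + 1 = 6 transpositions — even.

1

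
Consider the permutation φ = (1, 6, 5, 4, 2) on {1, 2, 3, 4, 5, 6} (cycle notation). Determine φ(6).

6 appears in (1, 6, 5, 4, 2); the next entry (wrapping around) is 5.

5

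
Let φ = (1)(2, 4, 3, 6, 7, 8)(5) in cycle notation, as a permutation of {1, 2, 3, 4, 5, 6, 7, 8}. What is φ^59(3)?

3 lies in the 6-cycle (2, 4, 3, 6, 7, 8).
Powers repeat with period 6 on this cycle, and 59 mod 6 = 5, so φ^59(3) = φ^5(3).
Advancing 5 steps from 3: 3 → 6 → 7 → 8 → 2 → 4.

4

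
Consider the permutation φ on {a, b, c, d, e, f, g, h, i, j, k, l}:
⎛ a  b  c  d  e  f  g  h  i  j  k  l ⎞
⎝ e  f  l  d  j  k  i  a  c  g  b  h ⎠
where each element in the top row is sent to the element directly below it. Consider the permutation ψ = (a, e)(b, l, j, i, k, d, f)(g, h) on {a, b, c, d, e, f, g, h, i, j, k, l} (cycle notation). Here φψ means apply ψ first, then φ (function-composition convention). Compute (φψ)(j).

ψ(j) = i, then φ(i) = c; composing gives (φψ)(j) = c.

c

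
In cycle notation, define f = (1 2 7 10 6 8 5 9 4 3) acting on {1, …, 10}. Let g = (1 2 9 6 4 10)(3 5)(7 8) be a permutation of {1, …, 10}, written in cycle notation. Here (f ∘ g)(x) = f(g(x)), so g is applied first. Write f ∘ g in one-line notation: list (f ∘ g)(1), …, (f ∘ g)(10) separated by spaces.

(f ∘ g)(x) = f(g(x)). Computing each image: f(g(1)) = f(2) = 7, f(g(2)) = f(9) = 4, f(g(3)) = f(5) = 9, f(g(4)) = f(10) = 6, f(g(5)) = f(3) = 1, f(g(6)) = f(4) = 3, f(g(7)) = f(8) = 5, f(g(8)) = f(7) = 10, f(g(9)) = f(6) = 8, f(g(10)) = f(1) = 2.
Hence f ∘ g = [7 4 9 6 1 3 5 10 8 2].

7 4 9 6 1 3 5 10 8 2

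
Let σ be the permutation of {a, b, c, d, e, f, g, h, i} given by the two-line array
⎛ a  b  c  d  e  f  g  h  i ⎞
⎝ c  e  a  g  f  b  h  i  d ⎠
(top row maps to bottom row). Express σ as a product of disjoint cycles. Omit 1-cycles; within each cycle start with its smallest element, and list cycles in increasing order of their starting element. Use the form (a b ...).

Start at a and follow images: a → c → a, giving the cycle (a c).
Repeating from the next unused element and collecting all non-trivial cycles gives (a c)(b e f)(d g h i).

(a c)(b e f)(d g h i)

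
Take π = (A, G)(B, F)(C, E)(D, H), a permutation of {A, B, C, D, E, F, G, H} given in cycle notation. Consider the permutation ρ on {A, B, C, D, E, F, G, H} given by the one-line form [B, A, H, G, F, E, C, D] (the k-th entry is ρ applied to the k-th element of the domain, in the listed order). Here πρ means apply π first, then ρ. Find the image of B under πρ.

π(B) = F, then ρ(F) = E; composing gives (πρ)(B) = E.

E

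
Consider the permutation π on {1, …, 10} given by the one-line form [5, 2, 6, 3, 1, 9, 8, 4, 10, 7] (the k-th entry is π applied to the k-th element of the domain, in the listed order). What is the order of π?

The disjoint-cycle form of π has cycle lengths 7, 2, 1.
The order of π is the least common multiple of its cycle lengths: lcm(7, 2) = 14.

14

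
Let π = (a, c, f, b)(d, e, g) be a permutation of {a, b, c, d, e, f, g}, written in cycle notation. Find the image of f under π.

b

In the cycle (a, c, f, b), f is followed by b, so π(f) = b.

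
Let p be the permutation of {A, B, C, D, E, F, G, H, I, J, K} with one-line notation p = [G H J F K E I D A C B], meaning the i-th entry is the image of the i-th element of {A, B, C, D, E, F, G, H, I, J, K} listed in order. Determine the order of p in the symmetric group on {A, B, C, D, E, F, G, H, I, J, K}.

6

Decomposing into disjoint cycles gives cycle lengths 6, 3, 2.
The order of p is the least common multiple of its cycle lengths: lcm(6, 3, 2) = 6.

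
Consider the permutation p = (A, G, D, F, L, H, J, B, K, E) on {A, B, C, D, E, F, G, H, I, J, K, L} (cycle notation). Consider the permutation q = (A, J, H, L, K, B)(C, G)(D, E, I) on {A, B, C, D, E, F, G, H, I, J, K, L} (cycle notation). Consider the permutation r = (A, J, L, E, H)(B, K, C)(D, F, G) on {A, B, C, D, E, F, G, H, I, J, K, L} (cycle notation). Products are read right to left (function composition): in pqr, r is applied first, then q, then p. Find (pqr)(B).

K

(pqr)(B) = p(q(r(B))). r(B) = K, then q(K) = B, then p(B) = K, so the result is K.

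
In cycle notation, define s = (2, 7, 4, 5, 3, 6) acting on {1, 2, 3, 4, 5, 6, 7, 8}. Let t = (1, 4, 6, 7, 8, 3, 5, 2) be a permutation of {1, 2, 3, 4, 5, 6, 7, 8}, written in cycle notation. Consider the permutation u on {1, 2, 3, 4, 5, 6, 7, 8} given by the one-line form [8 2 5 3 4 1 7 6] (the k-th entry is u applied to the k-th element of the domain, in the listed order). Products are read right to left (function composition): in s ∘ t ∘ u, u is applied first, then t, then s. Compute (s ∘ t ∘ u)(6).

Apply the permutations in order: u(6) = 1, then t(1) = 4, then s(4) = 5. So (s ∘ t ∘ u)(6) = 5.

5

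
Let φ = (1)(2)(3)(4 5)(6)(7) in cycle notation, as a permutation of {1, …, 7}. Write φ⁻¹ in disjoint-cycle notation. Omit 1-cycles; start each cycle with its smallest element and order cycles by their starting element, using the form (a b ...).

The inverse reverses each cycle.
Reversing each cycle of φ and rotating so the smallest element leads gives (4 5).

(4 5)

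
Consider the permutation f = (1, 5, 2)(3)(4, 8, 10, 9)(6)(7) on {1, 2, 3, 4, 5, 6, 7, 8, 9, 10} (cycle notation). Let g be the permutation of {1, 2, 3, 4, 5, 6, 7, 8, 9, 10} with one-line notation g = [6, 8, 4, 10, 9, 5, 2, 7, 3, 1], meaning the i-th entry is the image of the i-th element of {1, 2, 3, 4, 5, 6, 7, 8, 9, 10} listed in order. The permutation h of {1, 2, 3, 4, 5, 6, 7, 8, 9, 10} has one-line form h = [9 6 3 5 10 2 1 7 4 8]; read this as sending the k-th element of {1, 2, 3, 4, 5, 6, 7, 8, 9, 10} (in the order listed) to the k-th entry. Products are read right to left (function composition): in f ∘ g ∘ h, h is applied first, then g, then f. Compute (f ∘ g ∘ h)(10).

7

(f ∘ g ∘ h)(10) = f(g(h(10))). h(10) = 8, then g(8) = 7, then f(7) = 7, so the result is 7.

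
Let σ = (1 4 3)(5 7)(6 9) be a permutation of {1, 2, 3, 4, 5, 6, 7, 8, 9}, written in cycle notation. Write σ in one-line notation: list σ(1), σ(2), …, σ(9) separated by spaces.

4 2 1 3 7 9 5 8 6

Each element maps to the next entry in its cycle (wrapping to the front): 1↦4, 2↦2, 3↦1, 4↦3, 5↦7, 6↦9, 7↦5, 8↦8, 9↦6.
So the one-line form is 4 2 1 3 7 9 5 8 6.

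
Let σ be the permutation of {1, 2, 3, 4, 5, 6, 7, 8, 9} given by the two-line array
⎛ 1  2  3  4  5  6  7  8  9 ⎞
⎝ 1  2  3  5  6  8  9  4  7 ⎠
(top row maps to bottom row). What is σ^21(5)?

6

Tracing 5 → 6 → … returns to 5 after 4 steps, so 5 lies in a 4-cycle (4 5 6 8).
Since the cycle has length 4, σ^21 acts on it the same as σ^1 (21 mod 4 = 1).
Advancing 1 step from 5: 5 → 6.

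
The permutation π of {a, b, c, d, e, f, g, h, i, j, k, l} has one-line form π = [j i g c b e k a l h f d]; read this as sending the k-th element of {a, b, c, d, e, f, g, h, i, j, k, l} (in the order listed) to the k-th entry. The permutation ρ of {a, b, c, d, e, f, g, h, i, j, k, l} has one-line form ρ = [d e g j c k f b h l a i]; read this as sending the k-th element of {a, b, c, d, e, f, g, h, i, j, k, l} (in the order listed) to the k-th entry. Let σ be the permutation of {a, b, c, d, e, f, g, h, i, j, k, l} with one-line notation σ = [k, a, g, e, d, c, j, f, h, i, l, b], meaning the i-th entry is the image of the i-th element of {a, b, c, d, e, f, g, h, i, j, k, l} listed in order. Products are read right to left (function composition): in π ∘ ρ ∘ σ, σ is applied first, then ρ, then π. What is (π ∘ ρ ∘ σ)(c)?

(π ∘ ρ ∘ σ)(c) = π(ρ(σ(c))). σ(c) = g, then ρ(g) = f, then π(f) = e, so the result is e.

e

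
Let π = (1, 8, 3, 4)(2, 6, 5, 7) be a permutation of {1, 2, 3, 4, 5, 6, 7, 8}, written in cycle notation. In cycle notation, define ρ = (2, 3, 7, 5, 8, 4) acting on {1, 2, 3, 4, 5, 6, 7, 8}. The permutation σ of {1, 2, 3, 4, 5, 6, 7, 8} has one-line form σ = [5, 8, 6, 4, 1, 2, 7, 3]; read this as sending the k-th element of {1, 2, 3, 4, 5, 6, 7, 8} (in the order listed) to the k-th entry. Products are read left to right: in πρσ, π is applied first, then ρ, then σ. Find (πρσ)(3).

8

Apply the permutations in order: π(3) = 4, then ρ(4) = 2, then σ(2) = 8. So (πρσ)(3) = 8.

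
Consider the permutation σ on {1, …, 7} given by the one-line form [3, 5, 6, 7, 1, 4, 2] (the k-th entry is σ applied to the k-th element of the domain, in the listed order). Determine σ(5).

1

5 is element number 5 of the domain, and entry number 5 of the one-line form is 1, so σ(5) = 1.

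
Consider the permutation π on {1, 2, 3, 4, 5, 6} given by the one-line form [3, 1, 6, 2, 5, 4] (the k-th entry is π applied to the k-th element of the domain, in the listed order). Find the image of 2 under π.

1

2 is element number 2 of the domain, and entry number 2 of the one-line form is 1, so π(2) = 1.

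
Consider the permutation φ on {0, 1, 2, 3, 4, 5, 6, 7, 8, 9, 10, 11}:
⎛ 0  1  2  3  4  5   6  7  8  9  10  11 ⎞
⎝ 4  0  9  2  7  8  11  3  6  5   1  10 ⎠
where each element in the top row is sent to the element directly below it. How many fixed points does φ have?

No element satisfies φ(x) = x, so there are 0 fixed points.

0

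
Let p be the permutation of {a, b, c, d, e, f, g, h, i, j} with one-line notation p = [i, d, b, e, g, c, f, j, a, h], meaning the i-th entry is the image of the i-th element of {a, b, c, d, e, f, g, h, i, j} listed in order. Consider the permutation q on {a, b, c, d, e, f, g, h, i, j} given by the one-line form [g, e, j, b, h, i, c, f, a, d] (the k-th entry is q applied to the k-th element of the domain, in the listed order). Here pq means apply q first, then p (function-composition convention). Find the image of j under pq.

e

q(j) = d, then p(d) = e; composing gives (pq)(j) = e.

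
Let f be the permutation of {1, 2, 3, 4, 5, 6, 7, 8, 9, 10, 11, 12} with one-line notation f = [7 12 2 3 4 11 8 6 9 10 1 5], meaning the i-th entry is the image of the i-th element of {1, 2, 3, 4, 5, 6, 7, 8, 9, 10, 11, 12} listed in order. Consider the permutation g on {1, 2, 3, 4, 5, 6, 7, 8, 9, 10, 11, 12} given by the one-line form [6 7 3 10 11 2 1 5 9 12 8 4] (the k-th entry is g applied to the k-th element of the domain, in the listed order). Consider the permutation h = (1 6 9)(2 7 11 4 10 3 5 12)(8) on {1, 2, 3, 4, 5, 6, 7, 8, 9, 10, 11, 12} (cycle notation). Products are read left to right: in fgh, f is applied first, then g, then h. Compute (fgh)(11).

9

Apply the permutations in order: f(11) = 1, then g(1) = 6, then h(6) = 9. So (fgh)(11) = 9.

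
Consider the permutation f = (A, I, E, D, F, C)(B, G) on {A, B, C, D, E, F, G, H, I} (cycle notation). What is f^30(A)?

A

A lies in the 6-cycle (A, I, E, D, F, C).
On a 6-cycle, f^6 is the identity, so f^30 = f^0 there (30 ≡ 0 mod 6).
So f^30(A) = A.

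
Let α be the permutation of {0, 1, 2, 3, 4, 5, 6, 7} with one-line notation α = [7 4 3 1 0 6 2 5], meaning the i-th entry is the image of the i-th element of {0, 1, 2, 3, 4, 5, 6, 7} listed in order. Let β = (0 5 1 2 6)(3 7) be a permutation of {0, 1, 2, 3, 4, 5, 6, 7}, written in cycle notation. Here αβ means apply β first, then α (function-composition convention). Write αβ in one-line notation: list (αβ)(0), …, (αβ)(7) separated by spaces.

6 3 2 5 0 4 7 1

Chase each element through β then α: 0 → 5 → 6; 1 → 2 → 3; 2 → 6 → 2; 3 → 7 → 5; 4 → 4 → 0; 5 → 1 → 4; 6 → 0 → 7; 7 → 3 → 1.
So αβ in one-line form is 6 3 2 5 0 4 7 1.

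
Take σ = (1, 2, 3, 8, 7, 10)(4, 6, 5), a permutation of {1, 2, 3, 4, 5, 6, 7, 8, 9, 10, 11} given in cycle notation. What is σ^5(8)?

8 lies in the 6-cycle (1, 2, 3, 8, 7, 10).
Stepping 5 places around the cycle: 8 → 7 → 10 → 1 → 2 → 3.

3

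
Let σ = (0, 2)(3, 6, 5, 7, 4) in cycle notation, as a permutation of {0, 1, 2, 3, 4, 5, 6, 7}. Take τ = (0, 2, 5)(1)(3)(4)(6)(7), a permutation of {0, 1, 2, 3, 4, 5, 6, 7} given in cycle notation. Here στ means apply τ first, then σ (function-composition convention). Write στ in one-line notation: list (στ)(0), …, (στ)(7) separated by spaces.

0 1 7 6 3 2 5 4

(στ)(x) = σ(τ(x)). Computing each image: σ(τ(0)) = σ(2) = 0, σ(τ(1)) = σ(1) = 1, σ(τ(2)) = σ(5) = 7, σ(τ(3)) = σ(3) = 6, σ(τ(4)) = σ(4) = 3, σ(τ(5)) = σ(0) = 2, σ(τ(6)) = σ(6) = 5, σ(τ(7)) = σ(7) = 4.
Hence στ = [0 1 7 6 3 2 5 4].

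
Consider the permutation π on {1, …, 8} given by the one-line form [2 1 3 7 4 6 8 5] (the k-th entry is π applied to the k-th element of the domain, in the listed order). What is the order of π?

4

The disjoint-cycle form of π has cycle lengths 4, 2, 1, 1.
The order is lcm(4, 2) = 4.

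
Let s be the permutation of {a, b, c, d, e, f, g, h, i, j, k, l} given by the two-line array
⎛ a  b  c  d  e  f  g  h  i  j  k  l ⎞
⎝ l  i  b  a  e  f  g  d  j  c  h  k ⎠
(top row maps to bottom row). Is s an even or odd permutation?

odd

In disjoint-cycle form the cycle lengths are 5, 4, 1, 1, 1.
A cycle is odd iff its length is even; s has 1 even-length cycle, so sgn(s) = (−1)^1 and s is odd.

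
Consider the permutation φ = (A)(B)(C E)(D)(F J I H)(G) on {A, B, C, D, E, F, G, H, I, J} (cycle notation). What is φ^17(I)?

I lies in the 4-cycle (F J I H).
Since the cycle has length 4, φ^17 acts on it the same as φ^1 (17 mod 4 = 1).
Stepping 1 place around the cycle: I → H.

H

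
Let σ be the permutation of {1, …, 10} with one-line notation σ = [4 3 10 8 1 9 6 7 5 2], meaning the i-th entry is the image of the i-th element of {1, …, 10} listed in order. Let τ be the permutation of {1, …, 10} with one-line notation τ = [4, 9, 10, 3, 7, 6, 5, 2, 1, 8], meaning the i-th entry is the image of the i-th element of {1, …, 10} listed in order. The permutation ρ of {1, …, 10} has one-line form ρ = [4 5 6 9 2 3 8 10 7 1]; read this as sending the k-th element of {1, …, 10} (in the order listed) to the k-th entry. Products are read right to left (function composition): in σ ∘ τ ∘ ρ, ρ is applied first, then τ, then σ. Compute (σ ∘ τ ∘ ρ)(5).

5

(σ ∘ τ ∘ ρ)(5) = σ(τ(ρ(5))). ρ(5) = 2, then τ(2) = 9, then σ(9) = 5, so the result is 5.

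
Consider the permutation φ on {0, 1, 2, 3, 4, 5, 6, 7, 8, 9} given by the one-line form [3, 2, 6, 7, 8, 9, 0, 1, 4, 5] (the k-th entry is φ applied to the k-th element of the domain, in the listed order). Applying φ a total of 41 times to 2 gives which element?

Tracing 2 → 6 → … returns to 2 after 6 steps, so 2 lies in a 6-cycle (0, 3, 7, 1, 2, 6).
Since the cycle has length 6, φ^41 acts on it the same as φ^5 (41 mod 6 = 5).
Advancing 5 steps from 2: 2 → 6 → 0 → 3 → 7 → 1.

1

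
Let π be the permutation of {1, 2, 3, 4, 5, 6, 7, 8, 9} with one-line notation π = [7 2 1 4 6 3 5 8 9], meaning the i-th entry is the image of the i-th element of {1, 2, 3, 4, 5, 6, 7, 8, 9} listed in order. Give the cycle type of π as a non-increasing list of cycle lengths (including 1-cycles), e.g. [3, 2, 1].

[5, 1, 1, 1, 1]

The disjoint cycles are (1, 7, 5, 6, 3)(2)(4)(8)(9), with lengths 5, 1, 1, 1, 1 in non-increasing order.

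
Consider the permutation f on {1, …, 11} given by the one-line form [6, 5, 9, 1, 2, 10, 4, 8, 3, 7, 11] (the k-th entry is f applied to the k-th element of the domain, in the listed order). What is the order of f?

10

Decomposing into disjoint cycles gives cycle lengths 5, 2, 2, 1, 1.
Since disjoint cycles commute, ord(f) = lcm(5, 2, 2) = 10.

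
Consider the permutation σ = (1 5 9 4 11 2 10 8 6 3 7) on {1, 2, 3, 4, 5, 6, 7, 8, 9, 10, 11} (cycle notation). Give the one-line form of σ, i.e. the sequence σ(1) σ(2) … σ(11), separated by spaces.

Image by image: 1→5, 2→10, 3→7, 4→11, 5→9, 6→3, 7→1, 8→6, 9→4, 10→8, 11→2.
So the one-line form is 5 10 7 11 9 3 1 6 4 8 2.

5 10 7 11 9 3 1 6 4 8 2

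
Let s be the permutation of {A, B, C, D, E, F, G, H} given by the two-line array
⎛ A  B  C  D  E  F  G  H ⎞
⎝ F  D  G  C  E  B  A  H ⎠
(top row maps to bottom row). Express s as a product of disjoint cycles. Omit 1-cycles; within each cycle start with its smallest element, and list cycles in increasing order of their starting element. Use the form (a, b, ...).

(A, F, B, D, C, G)

From A: A → F → B → D → C → G → A, closing the cycle (A, F, B, D, C, G).
Continuing from each remaining unvisited element yields (A, F, B, D, C, G).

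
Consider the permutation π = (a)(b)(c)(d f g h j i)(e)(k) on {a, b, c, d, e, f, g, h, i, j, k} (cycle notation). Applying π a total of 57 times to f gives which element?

j

f lies in the 6-cycle (d f g h j i).
On a 6-cycle, π^6 is the identity, so π^57 = π^3 there (57 ≡ 3 mod 6).
Stepping 3 places around the cycle: f → g → h → j.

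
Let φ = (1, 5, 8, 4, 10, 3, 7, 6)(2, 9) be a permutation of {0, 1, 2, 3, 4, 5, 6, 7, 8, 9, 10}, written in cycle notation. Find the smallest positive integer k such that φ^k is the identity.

The cycle type of φ is (8, 2, 1).
The order is lcm(8, 2) = 8.

8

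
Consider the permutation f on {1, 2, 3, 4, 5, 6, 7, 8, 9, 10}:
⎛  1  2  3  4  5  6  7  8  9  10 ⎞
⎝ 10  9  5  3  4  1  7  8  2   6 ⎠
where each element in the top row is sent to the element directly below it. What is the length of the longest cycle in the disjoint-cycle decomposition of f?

Decomposing into disjoint cycles gives (1, 10, 6)(2, 9)(3, 5, 4); the longest has length 3.

3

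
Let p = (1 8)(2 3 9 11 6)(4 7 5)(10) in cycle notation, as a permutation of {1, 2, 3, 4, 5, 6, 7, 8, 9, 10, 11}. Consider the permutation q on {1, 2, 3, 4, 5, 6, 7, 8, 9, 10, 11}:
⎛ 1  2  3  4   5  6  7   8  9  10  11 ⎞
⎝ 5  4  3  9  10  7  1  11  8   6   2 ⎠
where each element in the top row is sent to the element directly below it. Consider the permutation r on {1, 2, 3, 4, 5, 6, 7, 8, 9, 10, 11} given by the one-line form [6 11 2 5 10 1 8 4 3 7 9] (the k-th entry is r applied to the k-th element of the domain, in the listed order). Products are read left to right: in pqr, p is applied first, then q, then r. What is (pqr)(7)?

Apply the permutations in order: p(7) = 5, then q(5) = 10, then r(10) = 7. So (pqr)(7) = 7.

7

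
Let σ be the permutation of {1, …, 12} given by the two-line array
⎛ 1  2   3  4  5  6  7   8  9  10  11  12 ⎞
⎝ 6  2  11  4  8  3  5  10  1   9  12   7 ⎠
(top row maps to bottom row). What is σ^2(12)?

Tracing 12 → 7 → … returns to 12 after 10 steps, so 12 lies in a 10-cycle (1 6 3 11 12 7 5 8 10 9).
Advancing 2 steps from 12: 12 → 7 → 5.

5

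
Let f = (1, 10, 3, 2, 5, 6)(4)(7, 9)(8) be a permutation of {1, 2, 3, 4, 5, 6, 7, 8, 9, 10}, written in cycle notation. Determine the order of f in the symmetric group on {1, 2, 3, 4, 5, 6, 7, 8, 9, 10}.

6

The cycle type of f is (6, 2, 1, 1).
The order of f is the least common multiple of its cycle lengths: lcm(6, 2) = 6.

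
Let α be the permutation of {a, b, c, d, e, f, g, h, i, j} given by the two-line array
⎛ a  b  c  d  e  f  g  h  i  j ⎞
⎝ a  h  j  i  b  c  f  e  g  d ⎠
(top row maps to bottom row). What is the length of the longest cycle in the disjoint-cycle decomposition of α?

6

Decomposing into disjoint cycles gives (b, h, e)(c, j, d, i, g, f); the longest has length 6.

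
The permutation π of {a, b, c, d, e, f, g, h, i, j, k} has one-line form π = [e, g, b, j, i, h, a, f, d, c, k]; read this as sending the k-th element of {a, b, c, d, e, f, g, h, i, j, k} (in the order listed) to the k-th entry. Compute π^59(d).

Tracing d → j → … returns to d after 8 steps, so d lies in an 8-cycle (a e i d j c b g).
On an 8-cycle, π^8 is the identity, so π^59 = π^3 there (59 ≡ 3 mod 8).
Advancing 3 steps from d: d → j → c → b.

b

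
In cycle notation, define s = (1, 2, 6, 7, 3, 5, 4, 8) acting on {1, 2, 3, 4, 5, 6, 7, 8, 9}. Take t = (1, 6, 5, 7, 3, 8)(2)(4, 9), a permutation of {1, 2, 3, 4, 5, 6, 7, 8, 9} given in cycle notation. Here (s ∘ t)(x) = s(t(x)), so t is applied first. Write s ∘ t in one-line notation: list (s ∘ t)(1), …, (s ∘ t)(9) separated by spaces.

7 6 1 9 3 4 5 2 8

For each element, apply t then s: 1 → 6 → 7; 2 → 2 → 6; 3 → 8 → 1; 4 → 9 → 9; 5 → 7 → 3; 6 → 5 → 4; 7 → 3 → 5; 8 → 1 → 2; 9 → 4 → 8.
So s ∘ t in one-line form is 7 6 1 9 3 4 5 2 8.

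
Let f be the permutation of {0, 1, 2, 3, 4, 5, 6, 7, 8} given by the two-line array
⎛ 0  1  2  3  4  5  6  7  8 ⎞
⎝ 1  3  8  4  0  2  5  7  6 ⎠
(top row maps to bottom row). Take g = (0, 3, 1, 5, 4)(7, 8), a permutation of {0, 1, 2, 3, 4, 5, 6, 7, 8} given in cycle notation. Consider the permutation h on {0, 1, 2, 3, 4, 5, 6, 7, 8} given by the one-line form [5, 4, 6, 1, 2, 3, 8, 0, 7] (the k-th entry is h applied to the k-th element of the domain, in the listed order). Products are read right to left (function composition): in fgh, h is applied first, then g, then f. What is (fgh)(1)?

1

Chase 1: h(1) = 4; g(4) = 0; f(0) = 1. Hence (fgh)(1) = 1.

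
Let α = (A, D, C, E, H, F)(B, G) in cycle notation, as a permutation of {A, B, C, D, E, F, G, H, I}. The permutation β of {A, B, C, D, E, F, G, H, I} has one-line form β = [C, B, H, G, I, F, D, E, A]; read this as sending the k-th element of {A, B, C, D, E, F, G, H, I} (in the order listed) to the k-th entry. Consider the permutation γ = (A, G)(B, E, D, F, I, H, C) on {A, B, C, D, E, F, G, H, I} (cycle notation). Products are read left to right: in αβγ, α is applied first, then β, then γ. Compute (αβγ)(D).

Chase D: α(D) = C; β(C) = H; γ(H) = C. Hence (αβγ)(D) = C.

C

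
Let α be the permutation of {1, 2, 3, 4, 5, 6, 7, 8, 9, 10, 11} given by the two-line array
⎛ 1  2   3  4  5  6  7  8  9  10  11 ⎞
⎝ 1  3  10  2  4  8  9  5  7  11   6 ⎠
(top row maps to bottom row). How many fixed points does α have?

The fixed points (elements with α(x) = x) are {1}, so there is 1.

1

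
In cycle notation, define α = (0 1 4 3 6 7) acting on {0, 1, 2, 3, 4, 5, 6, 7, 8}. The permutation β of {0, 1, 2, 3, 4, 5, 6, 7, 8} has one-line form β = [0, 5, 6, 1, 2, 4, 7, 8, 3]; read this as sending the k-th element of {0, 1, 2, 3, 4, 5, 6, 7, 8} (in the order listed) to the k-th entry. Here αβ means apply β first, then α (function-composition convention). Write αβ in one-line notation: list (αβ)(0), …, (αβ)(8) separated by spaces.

(αβ)(x) = α(β(x)). Computing each image: α(β(0)) = α(0) = 1, α(β(1)) = α(5) = 5, α(β(2)) = α(6) = 7, α(β(3)) = α(1) = 4, α(β(4)) = α(2) = 2, α(β(5)) = α(4) = 3, α(β(6)) = α(7) = 0, α(β(7)) = α(8) = 8, α(β(8)) = α(3) = 6.
Hence αβ = [1 5 7 4 2 3 0 8 6].

1 5 7 4 2 3 0 8 6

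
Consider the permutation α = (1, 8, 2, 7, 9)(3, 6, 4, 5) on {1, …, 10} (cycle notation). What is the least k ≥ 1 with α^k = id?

The cycle type of α is (5, 4, 1).
Since disjoint cycles commute, ord(α) = lcm(5, 4) = 20.

20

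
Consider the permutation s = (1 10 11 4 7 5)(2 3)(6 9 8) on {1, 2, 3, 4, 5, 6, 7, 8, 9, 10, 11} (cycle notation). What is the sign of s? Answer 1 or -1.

1

The cycle lengths are 6, 3, 2.
A cycle is odd iff its length is even; s has 2 even-length cycles, so sgn(s) = (−1)^2 and s is even.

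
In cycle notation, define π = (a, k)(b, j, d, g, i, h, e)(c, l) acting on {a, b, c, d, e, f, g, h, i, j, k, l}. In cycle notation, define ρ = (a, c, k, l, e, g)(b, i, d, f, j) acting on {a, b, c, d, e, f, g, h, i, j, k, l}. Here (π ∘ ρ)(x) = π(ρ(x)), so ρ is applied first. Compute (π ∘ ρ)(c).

a

(π ∘ ρ)(c) = π(ρ(c)). ρ(c) = k, then π(k) = a. So (π ∘ ρ)(c) = a.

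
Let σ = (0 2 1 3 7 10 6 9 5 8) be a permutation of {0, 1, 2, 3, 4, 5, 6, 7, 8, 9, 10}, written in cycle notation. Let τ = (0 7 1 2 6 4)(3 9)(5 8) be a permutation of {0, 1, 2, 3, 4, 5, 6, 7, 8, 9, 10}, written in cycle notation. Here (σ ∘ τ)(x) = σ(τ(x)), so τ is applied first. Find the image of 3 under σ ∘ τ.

First apply τ: τ(3) = 9, then σ(9) = 5. Thus (σ ∘ τ)(3) = 5.

5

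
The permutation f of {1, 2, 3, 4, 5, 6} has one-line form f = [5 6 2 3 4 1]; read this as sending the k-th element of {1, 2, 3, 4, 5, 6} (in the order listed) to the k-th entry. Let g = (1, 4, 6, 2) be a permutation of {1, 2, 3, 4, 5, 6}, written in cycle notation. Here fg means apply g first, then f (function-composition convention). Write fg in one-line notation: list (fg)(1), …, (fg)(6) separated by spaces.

3 5 2 1 4 6

Chase each element through g then f: 1 → 4 → 3; 2 → 1 → 5; 3 → 3 → 2; 4 → 6 → 1; 5 → 5 → 4; 6 → 2 → 6.
Collecting the images, fg = [3 5 2 1 4 6].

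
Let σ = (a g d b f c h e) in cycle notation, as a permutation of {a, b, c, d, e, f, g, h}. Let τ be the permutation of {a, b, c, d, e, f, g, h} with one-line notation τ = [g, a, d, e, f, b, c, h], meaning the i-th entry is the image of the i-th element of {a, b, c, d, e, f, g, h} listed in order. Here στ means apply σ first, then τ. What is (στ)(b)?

b

(στ)(b) = τ(σ(b)). σ(b) = f, then τ(f) = b. So (στ)(b) = b.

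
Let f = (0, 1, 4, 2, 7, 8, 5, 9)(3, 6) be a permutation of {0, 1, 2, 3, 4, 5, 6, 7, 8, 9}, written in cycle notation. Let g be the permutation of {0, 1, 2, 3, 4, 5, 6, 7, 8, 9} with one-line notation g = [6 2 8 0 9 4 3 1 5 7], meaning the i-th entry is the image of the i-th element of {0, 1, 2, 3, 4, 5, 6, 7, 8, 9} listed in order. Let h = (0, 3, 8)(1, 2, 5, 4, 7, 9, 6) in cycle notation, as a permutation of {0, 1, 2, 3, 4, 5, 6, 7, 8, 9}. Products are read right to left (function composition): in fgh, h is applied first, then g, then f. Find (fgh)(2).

2

(fgh)(2) = f(g(h(2))). h(2) = 5, then g(5) = 4, then f(4) = 2, so the result is 2.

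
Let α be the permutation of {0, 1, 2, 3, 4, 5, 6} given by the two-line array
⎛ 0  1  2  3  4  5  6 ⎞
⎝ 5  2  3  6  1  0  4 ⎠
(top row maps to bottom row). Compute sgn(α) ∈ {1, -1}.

In disjoint-cycle form the cycle lengths are 5, 2.
A cycle is odd iff its length is even; α has 1 even-length cycle, so sgn(α) = (−1)^1 and α is odd.

-1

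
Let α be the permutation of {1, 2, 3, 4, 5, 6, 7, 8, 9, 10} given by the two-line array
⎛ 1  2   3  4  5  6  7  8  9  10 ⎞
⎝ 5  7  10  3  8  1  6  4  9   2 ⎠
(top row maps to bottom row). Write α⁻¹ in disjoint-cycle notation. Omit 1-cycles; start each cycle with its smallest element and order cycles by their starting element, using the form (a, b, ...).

The cycle decomposition of α is (1, 5, 8, 4, 3, 10, 2, 7, 6).
The inverse reverses every cycle; in canonical form, α⁻¹ = (1, 6, 7, 2, 10, 3, 4, 8, 5).

(1, 6, 7, 2, 10, 3, 4, 8, 5)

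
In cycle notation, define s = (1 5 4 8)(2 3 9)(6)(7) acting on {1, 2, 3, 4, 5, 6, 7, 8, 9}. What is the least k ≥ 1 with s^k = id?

12

The disjoint cycles have lengths 4, 3, 1, 1.
The order is lcm(4, 3) = 12.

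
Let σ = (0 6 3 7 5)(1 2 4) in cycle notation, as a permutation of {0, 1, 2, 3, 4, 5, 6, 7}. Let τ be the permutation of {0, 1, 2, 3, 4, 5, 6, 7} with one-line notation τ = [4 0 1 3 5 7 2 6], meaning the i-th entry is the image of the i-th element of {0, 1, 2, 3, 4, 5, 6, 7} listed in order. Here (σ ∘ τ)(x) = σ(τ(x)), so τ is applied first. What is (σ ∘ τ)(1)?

τ(1) = 0, then σ(0) = 6; composing gives (σ ∘ τ)(1) = 6.

6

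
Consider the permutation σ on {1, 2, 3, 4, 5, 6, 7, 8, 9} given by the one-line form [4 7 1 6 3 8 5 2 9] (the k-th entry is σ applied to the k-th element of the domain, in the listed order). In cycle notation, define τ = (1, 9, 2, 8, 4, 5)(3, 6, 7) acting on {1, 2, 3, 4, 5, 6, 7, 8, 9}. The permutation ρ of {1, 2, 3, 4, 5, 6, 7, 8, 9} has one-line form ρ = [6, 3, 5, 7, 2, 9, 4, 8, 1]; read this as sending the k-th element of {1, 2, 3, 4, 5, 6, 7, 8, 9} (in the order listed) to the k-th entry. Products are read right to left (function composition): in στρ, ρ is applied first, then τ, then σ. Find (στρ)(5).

(στρ)(5) = σ(τ(ρ(5))). ρ(5) = 2, then τ(2) = 8, then σ(8) = 2, so the result is 2.

2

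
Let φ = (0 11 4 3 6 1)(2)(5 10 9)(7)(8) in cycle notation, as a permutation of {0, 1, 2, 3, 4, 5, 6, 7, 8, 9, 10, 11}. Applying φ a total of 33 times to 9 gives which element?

9 lies in the 3-cycle (5 10 9).
Since the cycle has length 3, φ^33 acts on it the same as φ^0 (33 mod 3 = 0).
So φ^33(9) = 9.

9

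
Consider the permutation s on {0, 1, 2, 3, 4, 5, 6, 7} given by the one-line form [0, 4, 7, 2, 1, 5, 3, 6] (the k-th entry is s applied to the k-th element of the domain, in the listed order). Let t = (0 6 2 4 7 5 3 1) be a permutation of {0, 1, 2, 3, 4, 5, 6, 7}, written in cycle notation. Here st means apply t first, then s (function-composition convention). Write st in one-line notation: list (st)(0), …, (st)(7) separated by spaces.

3 0 1 4 6 2 7 5

(st)(x) = s(t(x)). Computing each image: s(t(0)) = s(6) = 3, s(t(1)) = s(0) = 0, s(t(2)) = s(4) = 1, s(t(3)) = s(1) = 4, s(t(4)) = s(7) = 6, s(t(5)) = s(3) = 2, s(t(6)) = s(2) = 7, s(t(7)) = s(5) = 5.
Hence st = [3 0 1 4 6 2 7 5].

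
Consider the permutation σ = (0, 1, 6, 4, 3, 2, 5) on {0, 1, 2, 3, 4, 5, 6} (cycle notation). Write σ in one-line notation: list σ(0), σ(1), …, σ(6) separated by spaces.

Reading each image from the cycles: 0→1, 1→6, 2→5, 3→2, 4→3, 5→0, 6→4.
Listing these in domain order gives 1 6 5 2 3 0 4.

1 6 5 2 3 0 4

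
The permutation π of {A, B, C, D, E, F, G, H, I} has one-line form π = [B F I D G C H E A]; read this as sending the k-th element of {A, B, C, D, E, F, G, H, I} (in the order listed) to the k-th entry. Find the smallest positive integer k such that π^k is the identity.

15

Writing π as disjoint cycles, the cycle lengths are 5, 3, 1.
The order is lcm(5, 3) = 15.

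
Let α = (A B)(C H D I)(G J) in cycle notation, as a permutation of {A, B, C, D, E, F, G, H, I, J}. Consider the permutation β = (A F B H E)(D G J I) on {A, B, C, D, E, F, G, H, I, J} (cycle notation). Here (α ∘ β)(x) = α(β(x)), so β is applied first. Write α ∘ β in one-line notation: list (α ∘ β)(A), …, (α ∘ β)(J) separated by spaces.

F D H J B A G E I C

(α ∘ β)(x) = α(β(x)). Computing each image: α(β(A)) = α(F) = F, α(β(B)) = α(H) = D, α(β(C)) = α(C) = H, α(β(D)) = α(G) = J, α(β(E)) = α(A) = B, α(β(F)) = α(B) = A, α(β(G)) = α(J) = G, α(β(H)) = α(E) = E, α(β(I)) = α(D) = I, α(β(J)) = α(I) = C.
Hence α ∘ β = [F D H J B A G E I C].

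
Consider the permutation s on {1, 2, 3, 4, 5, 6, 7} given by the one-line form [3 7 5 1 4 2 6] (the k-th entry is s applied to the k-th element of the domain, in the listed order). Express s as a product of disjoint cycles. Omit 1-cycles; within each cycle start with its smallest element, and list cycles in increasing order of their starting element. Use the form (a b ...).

Start at 1 and follow images: 1 → 3 → 5 → 4 → 1, giving the cycle (1 3 5 4).
Repeating from the next unused element and collecting all non-trivial cycles gives (1 3 5 4)(2 7 6).

(1 3 5 4)(2 7 6)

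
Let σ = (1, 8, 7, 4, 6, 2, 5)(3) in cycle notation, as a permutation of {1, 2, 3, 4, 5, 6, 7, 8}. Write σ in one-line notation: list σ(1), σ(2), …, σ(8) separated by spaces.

8 5 3 6 1 2 4 7

Each element maps to the next entry in its cycle (wrapping to the front): 1↦8, 2↦5, 3↦3, 4↦6, 5↦1, 6↦2, 7↦4, 8↦7.
So the one-line form is 8 5 3 6 1 2 4 7.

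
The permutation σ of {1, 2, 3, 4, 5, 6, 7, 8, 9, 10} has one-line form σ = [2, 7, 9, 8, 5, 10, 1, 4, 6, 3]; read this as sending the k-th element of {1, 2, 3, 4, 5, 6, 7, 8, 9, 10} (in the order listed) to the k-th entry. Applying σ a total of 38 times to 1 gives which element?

7

Tracing 1 → 2 → … returns to 1 after 3 steps, so 1 lies in a 3-cycle (1 2 7).
On a 3-cycle, σ^3 is the identity, so σ^38 = σ^2 there (38 ≡ 2 mod 3).
Stepping 2 places around the cycle: 1 → 2 → 7.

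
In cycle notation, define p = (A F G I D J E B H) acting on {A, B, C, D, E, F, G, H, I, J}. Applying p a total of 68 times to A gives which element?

A lies in the 9-cycle (A F G I D J E B H).
On a 9-cycle, p^9 is the identity, so p^68 = p^5 there (68 ≡ 5 mod 9).
Stepping 5 places around the cycle: A → F → G → I → D → J.

J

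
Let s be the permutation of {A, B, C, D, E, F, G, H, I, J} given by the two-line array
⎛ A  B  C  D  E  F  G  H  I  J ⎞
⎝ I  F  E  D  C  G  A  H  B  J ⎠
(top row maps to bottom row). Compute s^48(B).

A

Tracing B → F → … returns to B after 5 steps, so B lies in a 5-cycle (A, I, B, F, G).
Since the cycle has length 5, s^48 acts on it the same as s^3 (48 mod 5 = 3).
Advancing 3 steps from B: B → F → G → A.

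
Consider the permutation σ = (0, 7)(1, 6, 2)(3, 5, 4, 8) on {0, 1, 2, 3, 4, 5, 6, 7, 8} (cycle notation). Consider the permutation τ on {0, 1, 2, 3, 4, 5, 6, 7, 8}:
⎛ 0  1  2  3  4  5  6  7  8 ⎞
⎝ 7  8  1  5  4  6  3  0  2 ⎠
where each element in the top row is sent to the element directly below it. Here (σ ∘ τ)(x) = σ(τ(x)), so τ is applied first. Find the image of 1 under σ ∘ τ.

(σ ∘ τ)(1) = σ(τ(1)). τ(1) = 8, then σ(8) = 3. So (σ ∘ τ)(1) = 3.

3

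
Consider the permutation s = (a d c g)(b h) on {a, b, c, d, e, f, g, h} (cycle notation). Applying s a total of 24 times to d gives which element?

d lies in the 4-cycle (a d c g).
Since the cycle has length 4, s^24 acts on it the same as s^0 (24 mod 4 = 0).
So s^24(d) = d.

d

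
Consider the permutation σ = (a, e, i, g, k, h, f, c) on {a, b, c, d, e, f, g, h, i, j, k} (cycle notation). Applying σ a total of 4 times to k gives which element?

a

k lies in the 8-cycle (a, e, i, g, k, h, f, c).
Stepping 4 places around the cycle: k → h → f → c → a.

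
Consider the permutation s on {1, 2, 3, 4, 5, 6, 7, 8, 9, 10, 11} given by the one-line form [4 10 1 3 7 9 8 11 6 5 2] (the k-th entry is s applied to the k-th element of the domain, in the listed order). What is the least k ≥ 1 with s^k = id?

The disjoint-cycle form of s has cycle lengths 6, 3, 2.
The order of s is the least common multiple of its cycle lengths: lcm(6, 3, 2) = 6.

6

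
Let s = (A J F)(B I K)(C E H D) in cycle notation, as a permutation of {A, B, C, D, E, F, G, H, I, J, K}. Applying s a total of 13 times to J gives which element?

F

J lies in the 3-cycle (A J F).
Since the cycle has length 3, s^13 acts on it the same as s^1 (13 mod 3 = 1).
Advancing 1 step from J: J → F.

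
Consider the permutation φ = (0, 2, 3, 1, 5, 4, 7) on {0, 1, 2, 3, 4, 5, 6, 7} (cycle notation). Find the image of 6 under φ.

6 does not appear in any cycle of φ, so it is a fixed point: φ(6) = 6.

6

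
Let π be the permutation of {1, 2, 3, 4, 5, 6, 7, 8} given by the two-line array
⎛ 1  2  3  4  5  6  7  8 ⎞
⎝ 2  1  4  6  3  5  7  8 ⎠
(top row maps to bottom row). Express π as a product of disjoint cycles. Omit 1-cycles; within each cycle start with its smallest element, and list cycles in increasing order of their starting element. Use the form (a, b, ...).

(1, 2)(3, 4, 6, 5)

Iterating π from 1 gives 1 → 2 → 1; that is the 2-cycle (1, 2).
Repeating from the next unused element and collecting all non-trivial cycles gives (1, 2)(3, 4, 6, 5).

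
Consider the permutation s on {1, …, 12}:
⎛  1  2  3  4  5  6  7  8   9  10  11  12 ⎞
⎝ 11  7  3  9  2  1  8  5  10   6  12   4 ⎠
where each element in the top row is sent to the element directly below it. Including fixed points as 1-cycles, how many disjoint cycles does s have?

3

The cycle decomposition is (1, 11, 12, 4, 9, 10, 6)(2, 7, 8, 5)(3), which has 3 cycles (counting 1-cycles).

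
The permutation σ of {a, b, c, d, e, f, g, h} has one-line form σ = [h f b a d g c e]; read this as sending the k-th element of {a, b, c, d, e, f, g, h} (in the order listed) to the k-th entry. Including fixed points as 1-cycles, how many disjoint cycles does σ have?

The cycle decomposition is (a, h, e, d)(b, f, g, c), which has 2 cycles (counting 1-cycles).

2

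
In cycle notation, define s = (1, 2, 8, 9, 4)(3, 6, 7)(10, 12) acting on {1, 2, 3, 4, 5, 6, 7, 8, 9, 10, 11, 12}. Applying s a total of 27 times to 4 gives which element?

2

4 lies in the 5-cycle (1, 2, 8, 9, 4).
Since the cycle has length 5, s^27 acts on it the same as s^2 (27 mod 5 = 2).
Stepping 2 places around the cycle: 4 → 1 → 2.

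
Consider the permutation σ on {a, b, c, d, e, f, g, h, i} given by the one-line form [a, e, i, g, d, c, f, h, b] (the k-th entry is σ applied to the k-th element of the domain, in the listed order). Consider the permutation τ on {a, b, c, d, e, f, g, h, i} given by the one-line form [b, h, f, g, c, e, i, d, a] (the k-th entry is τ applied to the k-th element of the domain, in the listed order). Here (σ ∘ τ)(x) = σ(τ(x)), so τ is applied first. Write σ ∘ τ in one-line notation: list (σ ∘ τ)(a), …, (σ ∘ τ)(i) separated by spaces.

Chase each element through τ then σ: a → b → e; b → h → h; c → f → c; d → g → f; e → c → i; f → e → d; g → i → b; h → d → g; i → a → a.
Collecting the images, σ ∘ τ = [e h c f i d b g a].

e h c f i d b g a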